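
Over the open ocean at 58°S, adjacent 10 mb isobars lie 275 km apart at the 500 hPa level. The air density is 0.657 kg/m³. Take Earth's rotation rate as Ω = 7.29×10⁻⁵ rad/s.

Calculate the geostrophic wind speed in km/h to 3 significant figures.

161 km/h

Coriolis parameter at 58°S:
f = 2Ω sin φ = 2 × 7.29×10⁻⁵ × sin 58° = 1.24×10⁻⁴ s⁻¹
Pressure gradient: |∂P/∂n| = 1000 Pa / 275000 m = 3.64×10⁻³ Pa/m
Geostrophic balance (pressure-gradient force = Coriolis force):
V_g = (1/(fρ)) |∂P/∂n| = 3.64×10⁻³ / (1.24×10⁻⁴ × 0.657) = 44.8 m/s
Converting: 44.8 m/s × 3.6 = 161 km/h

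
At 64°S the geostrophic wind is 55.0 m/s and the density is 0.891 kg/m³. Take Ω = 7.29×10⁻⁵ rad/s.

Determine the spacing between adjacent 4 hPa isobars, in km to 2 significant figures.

Coriolis parameter at 64°S:
f = 2Ω sin φ = 2 × 7.29×10⁻⁵ × sin 64° = 1.31×10⁻⁴ s⁻¹
Geostrophic balance rearranged: |∂P/∂n| = f ρ V_g
|∂P/∂n| = 1.31×10⁻⁴ × 0.891 × 55.0 = 6.42×10⁻³ Pa/m
Isobar spacing: Δn = ΔP/|∂P/∂n| = 400 Pa / 6.42×10⁻³ Pa/m = 62288 m ≈ 62 km

62 km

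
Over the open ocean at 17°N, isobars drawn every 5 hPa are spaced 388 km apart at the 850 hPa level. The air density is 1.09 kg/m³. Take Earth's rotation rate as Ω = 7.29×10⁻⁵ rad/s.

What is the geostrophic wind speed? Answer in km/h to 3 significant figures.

Coriolis parameter at 17°N:
f = 2Ω sin φ = 2 × 7.29×10⁻⁵ × sin 17° = 4.26×10⁻⁵ s⁻¹
Pressure gradient: |∂P/∂n| = 500 Pa / 388000 m = 1.29×10⁻³ Pa/m
Geostrophic balance (pressure-gradient force = Coriolis force):
V_g = (1/(fρ)) |∂P/∂n| = 1.29×10⁻³ / (4.26×10⁻⁵ × 1.09) = 27.7 m/s
Converting: 27.7 m/s × 3.6 = 99.8 km/h

99.8 km/h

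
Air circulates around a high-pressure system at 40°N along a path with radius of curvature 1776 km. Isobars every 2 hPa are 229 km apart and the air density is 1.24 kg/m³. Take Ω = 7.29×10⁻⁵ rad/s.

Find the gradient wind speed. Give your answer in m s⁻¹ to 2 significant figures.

7.9 m s⁻¹

Coriolis parameter at 40°N:
f = 2Ω sin φ = 2 × 7.29×10⁻⁵ × sin 40° = 9.37×10⁻⁵ s⁻¹
Pressure gradient: |∂P/∂n| = 200 Pa / 229000 m = 8.73×10⁻⁴ Pa/m
Geostrophic speed: V_g = |∂P/∂n|/(fρ) = 8.73×10⁻⁴/(9.37×10⁻⁵ × 1.24) = 7.52 m/s
Around a high, pressure-gradient force acts outward with centrifugal, so Coriolis balances both:
fV = (1/ρ)|∂P/∂n| + V²/R  →  V² − fR·V + fR·V_g = 0
With fR = 9.37×10⁻⁵ × 1776×10³ m = 166 m/s:
V = [fR − √((fR)² − 4 fR V_g)]/2 = [166 − √(166² − 4×166×7.52)]/2 = 7.89 m/s
Supergeostrophic (V > V_g = 7.52 m/s), as expected around a high.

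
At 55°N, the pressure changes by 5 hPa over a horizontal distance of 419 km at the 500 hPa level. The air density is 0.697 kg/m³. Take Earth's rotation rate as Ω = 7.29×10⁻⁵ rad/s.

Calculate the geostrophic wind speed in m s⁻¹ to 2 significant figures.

14 m s⁻¹

Coriolis parameter at 55°N:
f = 2Ω sin φ = 2 × 7.29×10⁻⁵ × sin 55° = 1.19×10⁻⁴ s⁻¹
Pressure gradient: |∂P/∂n| = 500 Pa / 419000 m = 1.19×10⁻³ Pa/m
Geostrophic balance (pressure-gradient force = Coriolis force):
V_g = (1/(fρ)) |∂P/∂n| = 1.19×10⁻³ / (1.19×10⁻⁴ × 0.697) = 14.3 m/s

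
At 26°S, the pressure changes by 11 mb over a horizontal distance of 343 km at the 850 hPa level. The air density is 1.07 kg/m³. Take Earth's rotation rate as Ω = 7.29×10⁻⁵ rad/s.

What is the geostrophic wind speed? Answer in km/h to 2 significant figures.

170 km/h

Coriolis parameter at 26°S:
f = 2Ω sin φ = 2 × 7.29×10⁻⁵ × sin 26° = 6.39×10⁻⁵ s⁻¹
Pressure gradient: |∂P/∂n| = 1100 Pa / 343000 m = 3.21×10⁻³ Pa/m
Geostrophic balance (pressure-gradient force = Coriolis force):
V_g = (1/(fρ)) |∂P/∂n| = 3.21×10⁻³ / (6.39×10⁻⁵ × 1.07) = 46.9 m/s
Converting: 46.9 m/s × 3.6 = 170 km/h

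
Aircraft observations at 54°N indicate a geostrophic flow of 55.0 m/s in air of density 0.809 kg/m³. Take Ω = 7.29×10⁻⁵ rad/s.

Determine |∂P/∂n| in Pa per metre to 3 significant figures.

Coriolis parameter at 54°N:
f = 2Ω sin φ = 2 × 7.29×10⁻⁵ × sin 54° = 1.18×10⁻⁴ s⁻¹
Geostrophic balance rearranged: |∂P/∂n| = f ρ V_g
|∂P/∂n| = 1.18×10⁻⁴ × 0.809 × 55.0 = 5.25×10⁻³ Pa/m

5.25×10⁻³ Pa/m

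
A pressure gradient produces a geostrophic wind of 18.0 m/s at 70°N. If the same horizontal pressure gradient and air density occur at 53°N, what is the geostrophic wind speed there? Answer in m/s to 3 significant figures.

With the same pressure gradient and density, V_g ∝ 1/f ∝ 1/sin φ.
V₂ = V₁ · sin φ₁ / sin φ₂ = 18.0 × sin 70° / sin 53°
V₂ = 18.0 × 0.9397/0.7986 = 21.2 m/s

21.2 m/s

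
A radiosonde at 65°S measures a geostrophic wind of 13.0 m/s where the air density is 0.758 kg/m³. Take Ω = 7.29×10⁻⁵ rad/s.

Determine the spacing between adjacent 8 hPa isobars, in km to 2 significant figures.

610 km

Coriolis parameter at 65°S:
f = 2Ω sin φ = 2 × 7.29×10⁻⁵ × sin 65° = 1.32×10⁻⁴ s⁻¹
Geostrophic balance rearranged: |∂P/∂n| = f ρ V_g
|∂P/∂n| = 1.32×10⁻⁴ × 0.758 × 13.0 = 1.30×10⁻³ Pa/m
Isobar spacing: Δn = ΔP/|∂P/∂n| = 800 Pa / 1.30×10⁻³ Pa/m = 614390 m ≈ 610 km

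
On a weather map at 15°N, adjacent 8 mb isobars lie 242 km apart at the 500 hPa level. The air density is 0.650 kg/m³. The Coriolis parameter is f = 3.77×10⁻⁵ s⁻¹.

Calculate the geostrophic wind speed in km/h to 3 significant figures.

Pressure gradient: |∂P/∂n| = 800 Pa / 242000 m = 3.31×10⁻³ Pa/m
Geostrophic balance (pressure-gradient force = Coriolis force):
V_g = (1/(fρ)) |∂P/∂n| = 3.31×10⁻³ / (3.77×10⁻⁵ × 0.650) = 135 m/s
Converting: 135 m/s × 3.6 = 486 km/h

486 km/h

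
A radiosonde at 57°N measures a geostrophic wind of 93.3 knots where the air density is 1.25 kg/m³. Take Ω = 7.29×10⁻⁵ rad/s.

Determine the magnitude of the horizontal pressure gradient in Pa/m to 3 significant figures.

Coriolis parameter at 57°N:
f = 2Ω sin φ = 2 × 7.29×10⁻⁵ × sin 57° = 1.22×10⁻⁴ s⁻¹
Wind speed in SI: 93.3 knots = 48.0 m/s
Geostrophic balance rearranged: |∂P/∂n| = f ρ V_g
|∂P/∂n| = 1.22×10⁻⁴ × 1.25 × 48.0 = 7.34×10⁻³ Pa/m

7.34×10⁻³ Pa/m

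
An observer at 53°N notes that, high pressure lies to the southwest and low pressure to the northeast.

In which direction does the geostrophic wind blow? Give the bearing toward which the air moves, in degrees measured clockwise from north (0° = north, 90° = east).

The pressure-gradient force points toward the northeast (bearing 045°).
Geostrophic balance: in the Northern Hemisphere the Coriolis force deflects motion to the right, so the geostrophic wind blows 90° to the right of the pressure-gradient force (low pressure on the left).
Rotating 045° by 90° clockwise gives 135° — the wind blows toward the southeast.

135°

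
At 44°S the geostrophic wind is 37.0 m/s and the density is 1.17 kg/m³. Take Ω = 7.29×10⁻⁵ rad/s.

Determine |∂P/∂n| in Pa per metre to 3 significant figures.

Coriolis parameter at 44°S:
f = 2Ω sin φ = 2 × 7.29×10⁻⁵ × sin 44° = 1.01×10⁻⁴ s⁻¹
Geostrophic balance rearranged: |∂P/∂n| = f ρ V_g
|∂P/∂n| = 1.01×10⁻⁴ × 1.17 × 37.0 = 4.38×10⁻³ Pa/m

4.38×10⁻³ Pa/m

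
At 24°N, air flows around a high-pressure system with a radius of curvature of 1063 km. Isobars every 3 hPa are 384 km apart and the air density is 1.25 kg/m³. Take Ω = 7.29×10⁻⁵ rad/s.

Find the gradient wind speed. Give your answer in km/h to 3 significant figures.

Coriolis parameter at 24°N:
f = 2Ω sin φ = 2 × 7.29×10⁻⁵ × sin 24° = 5.93×10⁻⁵ s⁻¹
Pressure gradient: |∂P/∂n| = 300 Pa / 384000 m = 7.81×10⁻⁴ Pa/m
Geostrophic speed: V_g = |∂P/∂n|/(fρ) = 7.81×10⁻⁴/(5.93×10⁻⁵ × 1.25) = 10.5 m/s
Around a high, pressure-gradient force acts outward with centrifugal, so Coriolis balances both:
fV = (1/ρ)|∂P/∂n| + V²/R  →  V² − fR·V + fR·V_g = 0
With fR = 5.93×10⁻⁵ × 1063×10³ m = 63.0 m/s:
V = [fR − √((fR)² − 4 fR V_g)]/2 = [63.0 − √(63.0² − 4×63.0×10.5)]/2 = 13.4 m/s
Supergeostrophic (V > V_g = 10.5 m/s), as expected around a high.
Converting: 13.4 m/s × 3.6 = 48.2 km/h

48.2 km/h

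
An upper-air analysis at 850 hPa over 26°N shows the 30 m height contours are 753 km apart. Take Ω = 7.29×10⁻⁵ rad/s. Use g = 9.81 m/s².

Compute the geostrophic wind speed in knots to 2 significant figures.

12 knots

Coriolis parameter at 26°N:
f = 2Ω sin φ = 2 × 7.29×10⁻⁵ × sin 26° = 6.39×10⁻⁵ s⁻¹
Height gradient: |∂Z/∂n| = 30 m / 753000 m = 3.98×10⁻⁵
On a pressure surface, geostrophic balance gives V_g = (g/f)|∂Z/∂n|:
V_g = 9.81 × 3.98×10⁻⁵ / 6.39×10⁻⁵ = 6.11 m/s
Converting: 6.11 m/s × 1.944 = 12 knots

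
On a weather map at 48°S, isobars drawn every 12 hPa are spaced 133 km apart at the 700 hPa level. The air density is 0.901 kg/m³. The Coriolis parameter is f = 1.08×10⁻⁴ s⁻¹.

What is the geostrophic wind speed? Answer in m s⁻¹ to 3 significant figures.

Pressure gradient: |∂P/∂n| = 1200 Pa / 133000 m = 9.02×10⁻³ Pa/m
Geostrophic balance (pressure-gradient force = Coriolis force):
V_g = (1/(fρ)) |∂P/∂n| = 9.02×10⁻³ / (1.08×10⁻⁴ × 0.901) = 92.7 m/s

92.7 m s⁻¹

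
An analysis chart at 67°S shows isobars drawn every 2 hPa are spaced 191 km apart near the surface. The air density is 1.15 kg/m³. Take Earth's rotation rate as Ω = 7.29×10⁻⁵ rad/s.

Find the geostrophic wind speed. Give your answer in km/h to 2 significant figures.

24 km/h

Coriolis parameter at 67°S:
f = 2Ω sin φ = 2 × 7.29×10⁻⁵ × sin 67° = 1.34×10⁻⁴ s⁻¹
Pressure gradient: |∂P/∂n| = 200 Pa / 191000 m = 1.05×10⁻³ Pa/m
Geostrophic balance (pressure-gradient force = Coriolis force):
V_g = (1/(fρ)) |∂P/∂n| = 1.05×10⁻³ / (1.34×10⁻⁴ × 1.15) = 6.78 m/s
Converting: 6.78 m/s × 3.6 = 24 km/h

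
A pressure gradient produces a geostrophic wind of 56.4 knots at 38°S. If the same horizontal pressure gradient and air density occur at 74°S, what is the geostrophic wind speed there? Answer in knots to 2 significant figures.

36 knots

With the same pressure gradient and density, V_g ∝ 1/f ∝ 1/sin φ.
V₂ = V₁ · sin φ₁ / sin φ₂ = 56.4 × sin 38° / sin 74°
V₂ = 56.4 × 0.6157/0.9613 = 36 knots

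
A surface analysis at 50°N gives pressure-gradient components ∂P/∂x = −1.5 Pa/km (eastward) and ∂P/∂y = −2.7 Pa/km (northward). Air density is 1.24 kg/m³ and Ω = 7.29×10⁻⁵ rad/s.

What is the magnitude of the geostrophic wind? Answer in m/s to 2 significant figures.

22 m/s

Coriolis parameter at 50°N:
f = 2Ω sin φ = 2 × 7.29×10⁻⁵ × sin 50° = 1.12×10⁻⁴ s⁻¹
Component geostrophic relations (x east, y north):
u_g = −(1/(fρ)) ∂P/∂y,  v_g = (1/(fρ)) ∂P/∂x
u_g = −(−2.7×10⁻³)/(1.12×10⁻⁴ × 1.24) = 19.5 m/s;  v_g = (−1.5×10⁻³)/(1.12×10⁻⁴ × 1.24) = −10.8 m/s
|V_g| = √(u_g² + v_g²) = 22.3 m/s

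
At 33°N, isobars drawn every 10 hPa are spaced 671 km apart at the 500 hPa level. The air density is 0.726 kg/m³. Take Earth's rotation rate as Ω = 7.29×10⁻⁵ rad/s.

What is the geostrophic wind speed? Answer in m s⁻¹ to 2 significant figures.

26 m s⁻¹

Coriolis parameter at 33°N:
f = 2Ω sin φ = 2 × 7.29×10⁻⁵ × sin 33° = 7.94×10⁻⁵ s⁻¹
Pressure gradient: |∂P/∂n| = 1000 Pa / 671000 m = 1.49×10⁻³ Pa/m
Geostrophic balance (pressure-gradient force = Coriolis force):
V_g = (1/(fρ)) |∂P/∂n| = 1.49×10⁻³ / (7.94×10⁻⁵ × 0.726) = 25.9 m/s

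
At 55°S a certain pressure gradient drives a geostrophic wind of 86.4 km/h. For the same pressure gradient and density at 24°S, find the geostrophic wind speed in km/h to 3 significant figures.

174 km/h

With the same pressure gradient and density, V_g ∝ 1/f ∝ 1/sin φ.
V₂ = V₁ · sin φ₁ / sin φ₂ = 86.4 × sin 55° / sin 24°
V₂ = 86.4 × 0.8192/0.4067 = 174 km/h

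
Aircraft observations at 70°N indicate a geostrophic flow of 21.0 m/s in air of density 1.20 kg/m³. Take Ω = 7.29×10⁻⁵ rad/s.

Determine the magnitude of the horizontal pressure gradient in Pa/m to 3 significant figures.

3.45×10⁻³ Pa/m

Coriolis parameter at 70°N:
f = 2Ω sin φ = 2 × 7.29×10⁻⁵ × sin 70° = 1.37×10⁻⁴ s⁻¹
Geostrophic balance rearranged: |∂P/∂n| = f ρ V_g
|∂P/∂n| = 1.37×10⁻⁴ × 1.20 × 21.0 = 3.45×10⁻³ Pa/m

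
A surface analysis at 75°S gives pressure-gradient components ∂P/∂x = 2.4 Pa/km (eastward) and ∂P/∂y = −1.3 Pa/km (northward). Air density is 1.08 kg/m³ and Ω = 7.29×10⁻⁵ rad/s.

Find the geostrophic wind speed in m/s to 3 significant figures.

17.9 m/s

Coriolis parameter at 75°S:
f = 2Ω sin φ = 2 × 7.29×10⁻⁵ × sin 75° = 1.41×10⁻⁴ s⁻¹
In the Southern Hemisphere f is negative: f = −1.41×10⁻⁴ s⁻¹.
Component geostrophic relations (x east, y north):
u_g = −(1/(fρ)) ∂P/∂y,  v_g = (1/(fρ)) ∂P/∂x
u_g = −(−1.3×10⁻³)/(−1.41×10⁻⁴ × 1.08) = −8.55 m/s;  v_g = (2.4×10⁻³)/(−1.41×10⁻⁴ × 1.08) = −15.8 m/s
|V_g| = √(u_g² + v_g²) = 17.9 m/s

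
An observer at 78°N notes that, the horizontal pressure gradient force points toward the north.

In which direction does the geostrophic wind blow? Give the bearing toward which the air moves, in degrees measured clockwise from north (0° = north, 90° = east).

The pressure-gradient force points toward the north (bearing 000°).
Geostrophic balance: in the Northern Hemisphere the Coriolis force deflects motion to the right, so the geostrophic wind blows 90° to the right of the pressure-gradient force (low pressure on the left).
Rotating 000° by 90° clockwise gives 090° — the wind blows toward the east.

090°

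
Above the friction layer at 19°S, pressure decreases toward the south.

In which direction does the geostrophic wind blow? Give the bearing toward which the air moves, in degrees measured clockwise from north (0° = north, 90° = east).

The pressure-gradient force points toward the south (bearing 180°).
Geostrophic balance: in the Southern Hemisphere the Coriolis force deflects motion to the left, so the geostrophic wind blows 90° to the left of the pressure-gradient force (low pressure on the right).
Rotating 180° by 90° counterclockwise gives 090° — the wind blows toward the east.

090°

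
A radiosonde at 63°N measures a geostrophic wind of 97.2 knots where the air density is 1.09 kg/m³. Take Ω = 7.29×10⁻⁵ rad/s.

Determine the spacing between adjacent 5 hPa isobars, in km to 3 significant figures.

Coriolis parameter at 63°N:
f = 2Ω sin φ = 2 × 7.29×10⁻⁵ × sin 63° = 1.30×10⁻⁴ s⁻¹
Wind speed in SI: 97.2 knots = 50.0 m/s
Geostrophic balance rearranged: |∂P/∂n| = f ρ V_g
|∂P/∂n| = 1.30×10⁻⁴ × 1.09 × 50.0 = 7.08×10⁻³ Pa/m
Isobar spacing: Δn = ΔP/|∂P/∂n| = 500 Pa / 7.08×10⁻³ Pa/m = 70616 m ≈ 70.6 km

70.6 km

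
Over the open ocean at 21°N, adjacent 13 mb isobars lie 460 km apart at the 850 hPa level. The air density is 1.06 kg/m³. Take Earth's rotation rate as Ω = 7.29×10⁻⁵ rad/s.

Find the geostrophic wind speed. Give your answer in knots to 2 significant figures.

Coriolis parameter at 21°N:
f = 2Ω sin φ = 2 × 7.29×10⁻⁵ × sin 21° = 5.23×10⁻⁵ s⁻¹
Pressure gradient: |∂P/∂n| = 1300 Pa / 460000 m = 2.83×10⁻³ Pa/m
Geostrophic balance (pressure-gradient force = Coriolis force):
V_g = (1/(fρ)) |∂P/∂n| = 2.83×10⁻³ / (5.23×10⁻⁵ × 1.06) = 51.0 m/s
Converting: 51.0 m/s × 1.944 = 99 knots

99 knots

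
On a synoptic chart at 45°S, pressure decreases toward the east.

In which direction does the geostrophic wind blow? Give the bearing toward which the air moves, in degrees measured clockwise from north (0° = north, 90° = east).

The pressure-gradient force points toward the east (bearing 090°).
Geostrophic balance: in the Southern Hemisphere the Coriolis force deflects motion to the left, so the geostrophic wind blows 90° to the left of the pressure-gradient force (low pressure on the right).
Rotating 090° by 90° counterclockwise gives 000° — the wind blows toward the north.

000°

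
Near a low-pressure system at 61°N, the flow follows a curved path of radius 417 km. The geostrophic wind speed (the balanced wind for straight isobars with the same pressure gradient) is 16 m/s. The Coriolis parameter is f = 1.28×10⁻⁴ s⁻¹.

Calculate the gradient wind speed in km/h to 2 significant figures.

Around a low, centrifugal force acts outward with Coriolis, so pressure-gradient force balances both:
(1/ρ)|∂P/∂n| = fV + V²/R  →  V² + fR·V − fR·V_g = 0
With fR = 1.28×10⁻⁴ × 417×10³ m = 53.4 m/s:
V = [−fR + √((fR)² + 4 fR V_g)]/2 = [−53.4 + √(53.4² + 4×53.4×16)]/2 = 12.9 m/s
Subgeostrophic (V < V_g = 16 m/s), as expected around a low.
Converting: 12.9 m/s × 3.6 = 46 km/h

46 km/h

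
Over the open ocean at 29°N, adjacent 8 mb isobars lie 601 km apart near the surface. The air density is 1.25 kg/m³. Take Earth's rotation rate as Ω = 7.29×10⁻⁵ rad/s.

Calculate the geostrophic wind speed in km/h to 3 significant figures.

Coriolis parameter at 29°N:
f = 2Ω sin φ = 2 × 7.29×10⁻⁵ × sin 29° = 7.07×10⁻⁵ s⁻¹
Pressure gradient: |∂P/∂n| = 800 Pa / 601000 m = 1.33×10⁻³ Pa/m
Geostrophic balance (pressure-gradient force = Coriolis force):
V_g = (1/(fρ)) |∂P/∂n| = 1.33×10⁻³ / (7.07×10⁻⁵ × 1.25) = 15.1 m/s
Converting: 15.1 m/s × 3.6 = 54.2 km/h

54.2 km/h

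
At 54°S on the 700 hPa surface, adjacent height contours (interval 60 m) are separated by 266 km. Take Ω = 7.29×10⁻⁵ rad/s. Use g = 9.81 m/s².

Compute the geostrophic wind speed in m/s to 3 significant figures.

18.8 m/s

Coriolis parameter at 54°S:
f = 2Ω sin φ = 2 × 7.29×10⁻⁵ × sin 54° = 1.18×10⁻⁴ s⁻¹
Height gradient: |∂Z/∂n| = 60 m / 266000 m = 2.26×10⁻⁴
On a pressure surface, geostrophic balance gives V_g = (g/f)|∂Z/∂n|:
V_g = 9.81 × 2.26×10⁻⁴ / 1.18×10⁻⁴ = 18.8 m/s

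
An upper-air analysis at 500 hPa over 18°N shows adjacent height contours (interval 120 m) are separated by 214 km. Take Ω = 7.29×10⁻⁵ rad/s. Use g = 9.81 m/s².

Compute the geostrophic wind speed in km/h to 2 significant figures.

440 km/h

Coriolis parameter at 18°N:
f = 2Ω sin φ = 2 × 7.29×10⁻⁵ × sin 18° = 4.51×10⁻⁵ s⁻¹
Height gradient: |∂Z/∂n| = 120 m / 214000 m = 5.61×10⁻⁴
On a pressure surface, geostrophic balance gives V_g = (g/f)|∂Z/∂n|:
V_g = 9.81 × 5.61×10⁻⁴ / 4.51×10⁻⁵ = 122 m/s
Converting: 122 m/s × 3.6 = 440 km/h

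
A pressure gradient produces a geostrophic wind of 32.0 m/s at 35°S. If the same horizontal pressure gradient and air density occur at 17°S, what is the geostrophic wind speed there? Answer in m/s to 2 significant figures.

With the same pressure gradient and density, V_g ∝ 1/f ∝ 1/sin φ.
V₂ = V₁ · sin φ₁ / sin φ₂ = 32.0 × sin 35° / sin 17°
V₂ = 32.0 × 0.5736/0.2924 = 63 m/s

63 m/s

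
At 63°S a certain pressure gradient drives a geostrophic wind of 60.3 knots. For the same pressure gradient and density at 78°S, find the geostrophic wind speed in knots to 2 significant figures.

With the same pressure gradient and density, V_g ∝ 1/f ∝ 1/sin φ.
V₂ = V₁ · sin φ₁ / sin φ₂ = 60.3 × sin 63° / sin 78°
V₂ = 60.3 × 0.8910/0.9781 = 55 knots

55 knots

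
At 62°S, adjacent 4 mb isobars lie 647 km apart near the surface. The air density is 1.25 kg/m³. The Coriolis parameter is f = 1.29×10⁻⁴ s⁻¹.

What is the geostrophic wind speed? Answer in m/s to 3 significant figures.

3.83 m/s

Pressure gradient: |∂P/∂n| = 400 Pa / 647000 m = 6.18×10⁻⁴ Pa/m
Geostrophic balance (pressure-gradient force = Coriolis force):
V_g = (1/(fρ)) |∂P/∂n| = 6.18×10⁻⁴ / (1.29×10⁻⁴ × 1.25) = 3.83 m/s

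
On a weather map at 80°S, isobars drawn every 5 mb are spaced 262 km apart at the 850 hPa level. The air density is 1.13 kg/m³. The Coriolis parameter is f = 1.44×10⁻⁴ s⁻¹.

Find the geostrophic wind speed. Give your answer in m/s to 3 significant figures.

11.7 m/s

Pressure gradient: |∂P/∂n| = 500 Pa / 262000 m = 1.91×10⁻³ Pa/m
Geostrophic balance (pressure-gradient force = Coriolis force):
V_g = (1/(fρ)) |∂P/∂n| = 1.91×10⁻³ / (1.44×10⁻⁴ × 1.13) = 11.7 m/s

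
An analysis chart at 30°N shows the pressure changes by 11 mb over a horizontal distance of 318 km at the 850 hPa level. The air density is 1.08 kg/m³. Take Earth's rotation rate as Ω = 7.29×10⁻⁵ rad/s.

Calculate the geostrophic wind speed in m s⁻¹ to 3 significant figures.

43.9 m s⁻¹

Coriolis parameter at 30°N:
f = 2Ω sin φ = 2 × 7.29×10⁻⁵ × sin 30° = 7.29×10⁻⁵ s⁻¹
Pressure gradient: |∂P/∂n| = 1100 Pa / 318000 m = 3.46×10⁻³ Pa/m
Geostrophic balance (pressure-gradient force = Coriolis force):
V_g = (1/(fρ)) |∂P/∂n| = 3.46×10⁻³ / (7.29×10⁻⁵ × 1.08) = 43.9 m/s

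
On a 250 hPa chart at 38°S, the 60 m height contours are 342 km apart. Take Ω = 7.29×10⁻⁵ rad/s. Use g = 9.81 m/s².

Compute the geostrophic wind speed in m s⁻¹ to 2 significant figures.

Coriolis parameter at 38°S:
f = 2Ω sin φ = 2 × 7.29×10⁻⁵ × sin 38° = 8.98×10⁻⁵ s⁻¹
Height gradient: |∂Z/∂n| = 60 m / 342000 m = 1.75×10⁻⁴
On a pressure surface, geostrophic balance gives V_g = (g/f)|∂Z/∂n|:
V_g = 9.81 × 1.75×10⁻⁴ / 8.98×10⁻⁵ = 19.2 m/s

19 m s⁻¹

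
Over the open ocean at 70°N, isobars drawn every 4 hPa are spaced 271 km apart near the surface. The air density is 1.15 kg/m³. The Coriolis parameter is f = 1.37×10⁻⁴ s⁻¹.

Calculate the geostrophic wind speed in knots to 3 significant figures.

18.2 knots

Pressure gradient: |∂P/∂n| = 400 Pa / 271000 m = 1.48×10⁻³ Pa/m
Geostrophic balance (pressure-gradient force = Coriolis force):
V_g = (1/(fρ)) |∂P/∂n| = 1.48×10⁻³ / (1.37×10⁻⁴ × 1.15) = 9.37 m/s
Converting: 9.37 m/s × 1.944 = 18.2 knots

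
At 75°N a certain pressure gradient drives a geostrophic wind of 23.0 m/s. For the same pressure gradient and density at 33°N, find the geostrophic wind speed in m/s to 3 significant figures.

40.8 m/s

With the same pressure gradient and density, V_g ∝ 1/f ∝ 1/sin φ.
V₂ = V₁ · sin φ₁ / sin φ₂ = 23.0 × sin 75° / sin 33°
V₂ = 23.0 × 0.9659/0.5446 = 40.8 m/s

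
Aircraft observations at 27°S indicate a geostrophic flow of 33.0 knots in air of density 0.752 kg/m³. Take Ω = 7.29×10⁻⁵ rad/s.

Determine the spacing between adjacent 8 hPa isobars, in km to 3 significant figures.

947 km

Coriolis parameter at 27°S:
f = 2Ω sin φ = 2 × 7.29×10⁻⁵ × sin 27° = 6.62×10⁻⁵ s⁻¹
Wind speed in SI: 33.0 knots = 17.0 m/s
Geostrophic balance rearranged: |∂P/∂n| = f ρ V_g
|∂P/∂n| = 6.62×10⁻⁵ × 0.752 × 17.0 = 8.45×10⁻⁴ Pa/m
Isobar spacing: Δn = ΔP/|∂P/∂n| = 800 Pa / 8.45×10⁻⁴ Pa/m = 946707 m ≈ 947 km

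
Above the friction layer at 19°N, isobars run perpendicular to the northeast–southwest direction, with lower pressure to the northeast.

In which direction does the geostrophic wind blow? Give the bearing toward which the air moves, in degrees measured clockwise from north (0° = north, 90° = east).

135°

The pressure-gradient force points toward the northeast (bearing 045°).
Geostrophic balance: in the Northern Hemisphere the Coriolis force deflects motion to the right, so the geostrophic wind blows 90° to the right of the pressure-gradient force (low pressure on the left).
Rotating 045° by 90° clockwise gives 135° — the wind blows toward the southeast.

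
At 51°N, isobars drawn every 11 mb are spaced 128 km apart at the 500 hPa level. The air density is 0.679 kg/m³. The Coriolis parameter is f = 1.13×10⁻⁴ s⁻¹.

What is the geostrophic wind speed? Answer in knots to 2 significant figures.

220 knots

Pressure gradient: |∂P/∂n| = 1100 Pa / 128000 m = 8.59×10⁻³ Pa/m
Geostrophic balance (pressure-gradient force = Coriolis force):
V_g = (1/(fρ)) |∂P/∂n| = 8.59×10⁻³ / (1.13×10⁻⁴ × 0.679) = 112 m/s
Converting: 112 m/s × 1.944 = 220 knots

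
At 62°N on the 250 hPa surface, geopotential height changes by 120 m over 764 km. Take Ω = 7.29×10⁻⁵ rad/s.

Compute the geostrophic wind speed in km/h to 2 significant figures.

Coriolis parameter at 62°N:
f = 2Ω sin φ = 2 × 7.29×10⁻⁵ × sin 62° = 1.29×10⁻⁴ s⁻¹
Height gradient: |∂Z/∂n| = 120 m / 764000 m = 1.57×10⁻⁴
On a pressure surface, geostrophic balance gives V_g = (g/f)|∂Z/∂n|:
V_g = 9.81 × 1.57×10⁻⁴ / 1.29×10⁻⁴ = 12.0 m/s
Converting: 12.0 m/s × 3.6 = 43 km/h

43 km/h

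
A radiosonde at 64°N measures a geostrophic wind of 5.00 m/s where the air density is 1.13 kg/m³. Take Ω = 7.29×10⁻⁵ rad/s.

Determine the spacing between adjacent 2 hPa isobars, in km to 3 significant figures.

270 km

Coriolis parameter at 64°N:
f = 2Ω sin φ = 2 × 7.29×10⁻⁵ × sin 64° = 1.31×10⁻⁴ s⁻¹
Geostrophic balance rearranged: |∂P/∂n| = f ρ V_g
|∂P/∂n| = 1.31×10⁻⁴ × 1.13 × 5.00 = 7.40×10⁻⁴ Pa/m
Isobar spacing: Δn = ΔP/|∂P/∂n| = 200 Pa / 7.40×10⁻⁴ Pa/m = 270124 m ≈ 270 km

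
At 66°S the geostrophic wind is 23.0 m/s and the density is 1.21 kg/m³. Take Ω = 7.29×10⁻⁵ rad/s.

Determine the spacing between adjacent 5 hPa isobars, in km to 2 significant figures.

Coriolis parameter at 66°S:
f = 2Ω sin φ = 2 × 7.29×10⁻⁵ × sin 66° = 1.33×10⁻⁴ s⁻¹
Geostrophic balance rearranged: |∂P/∂n| = f ρ V_g
|∂P/∂n| = 1.33×10⁻⁴ × 1.21 × 23.0 = 3.71×10⁻³ Pa/m
Isobar spacing: Δn = ΔP/|∂P/∂n| = 500 Pa / 3.71×10⁻³ Pa/m = 134887 m ≈ 130 km

130 km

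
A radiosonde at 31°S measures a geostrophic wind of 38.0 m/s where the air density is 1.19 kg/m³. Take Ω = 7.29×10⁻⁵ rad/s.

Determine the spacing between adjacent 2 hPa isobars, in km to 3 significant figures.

58.9 km

Coriolis parameter at 31°S:
f = 2Ω sin φ = 2 × 7.29×10⁻⁵ × sin 31° = 7.51×10⁻⁵ s⁻¹
Geostrophic balance rearranged: |∂P/∂n| = f ρ V_g
|∂P/∂n| = 7.51×10⁻⁵ × 1.19 × 38.0 = 3.40×10⁻³ Pa/m
Isobar spacing: Δn = ΔP/|∂P/∂n| = 200 Pa / 3.40×10⁻³ Pa/m = 58898 m ≈ 58.9 km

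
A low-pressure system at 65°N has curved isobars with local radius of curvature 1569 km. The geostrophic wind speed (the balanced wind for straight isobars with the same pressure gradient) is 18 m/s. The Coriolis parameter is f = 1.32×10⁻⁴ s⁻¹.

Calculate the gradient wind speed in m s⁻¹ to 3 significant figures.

Around a low, centrifugal force acts outward with Coriolis, so pressure-gradient force balances both:
(1/ρ)|∂P/∂n| = fV + V²/R  →  V² + fR·V − fR·V_g = 0
With fR = 1.32×10⁻⁴ × 1569×10³ m = 207 m/s:
V = [−fR + √((fR)² + 4 fR V_g)]/2 = [−207 + √(207² + 4×207×18)]/2 = 16.7 m/s
Subgeostrophic (V < V_g = 18 m/s), as expected around a low.

16.7 m s⁻¹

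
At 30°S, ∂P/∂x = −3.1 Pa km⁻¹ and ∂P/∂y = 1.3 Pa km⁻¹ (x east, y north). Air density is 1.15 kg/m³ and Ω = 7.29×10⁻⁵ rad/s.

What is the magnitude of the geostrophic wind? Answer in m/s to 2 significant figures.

40 m/s

Coriolis parameter at 30°S:
f = 2Ω sin φ = 2 × 7.29×10⁻⁵ × sin 30° = 7.29×10⁻⁵ s⁻¹
In the Southern Hemisphere f is negative: f = −7.29×10⁻⁵ s⁻¹.
Component geostrophic relations (x east, y north):
u_g = −(1/(fρ)) ∂P/∂y,  v_g = (1/(fρ)) ∂P/∂x
u_g = −(1.3×10⁻³)/(−7.29×10⁻⁵ × 1.15) = 15.5 m/s;  v_g = (−3.1×10⁻³)/(−7.29×10⁻⁵ × 1.15) = 37.0 m/s
|V_g| = √(u_g² + v_g²) = 40.1 m/s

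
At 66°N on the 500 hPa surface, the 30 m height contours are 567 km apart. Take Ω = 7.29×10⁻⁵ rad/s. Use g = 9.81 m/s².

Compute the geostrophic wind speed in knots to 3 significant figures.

Coriolis parameter at 66°N:
f = 2Ω sin φ = 2 × 7.29×10⁻⁵ × sin 66° = 1.33×10⁻⁴ s⁻¹
Height gradient: |∂Z/∂n| = 30 m / 567000 m = 5.29×10⁻⁵
On a pressure surface, geostrophic balance gives V_g = (g/f)|∂Z/∂n|:
V_g = 9.81 × 5.29×10⁻⁵ / 1.33×10⁻⁴ = 3.90 m/s
Converting: 3.90 m/s × 1.944 = 7.57 knots

7.57 knots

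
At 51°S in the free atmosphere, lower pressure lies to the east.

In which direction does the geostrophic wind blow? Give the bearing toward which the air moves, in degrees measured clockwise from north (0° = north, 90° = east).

000°

The pressure-gradient force points toward the east (bearing 090°).
Geostrophic balance: in the Southern Hemisphere the Coriolis force deflects motion to the left, so the geostrophic wind blows 90° to the left of the pressure-gradient force (low pressure on the right).
Rotating 090° by 90° counterclockwise gives 000° — the wind blows toward the north.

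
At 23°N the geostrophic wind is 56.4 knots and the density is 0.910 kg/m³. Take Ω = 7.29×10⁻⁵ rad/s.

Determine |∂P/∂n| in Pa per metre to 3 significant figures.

Coriolis parameter at 23°N:
f = 2Ω sin φ = 2 × 7.29×10⁻⁵ × sin 23° = 5.70×10⁻⁵ s⁻¹
Wind speed in SI: 56.4 knots = 29.0 m/s
Geostrophic balance rearranged: |∂P/∂n| = f ρ V_g
|∂P/∂n| = 5.70×10⁻⁵ × 0.910 × 29.0 = 1.50×10⁻³ Pa/m

1.50×10⁻³ Pa/m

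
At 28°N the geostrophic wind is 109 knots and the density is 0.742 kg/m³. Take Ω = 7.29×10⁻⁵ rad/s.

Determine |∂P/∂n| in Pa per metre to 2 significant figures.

2.8×10⁻³ Pa/m

Coriolis parameter at 28°N:
f = 2Ω sin φ = 2 × 7.29×10⁻⁵ × sin 28° = 6.84×10⁻⁵ s⁻¹
Wind speed in SI: 109 knots = 56.1 m/s
Geostrophic balance rearranged: |∂P/∂n| = f ρ V_g
|∂P/∂n| = 6.84×10⁻⁵ × 0.742 × 56.1 = 2.85×10⁻³ Pa/m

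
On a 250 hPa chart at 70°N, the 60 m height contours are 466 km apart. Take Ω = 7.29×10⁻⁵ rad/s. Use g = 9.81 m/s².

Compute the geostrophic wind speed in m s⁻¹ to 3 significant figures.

Coriolis parameter at 70°N:
f = 2Ω sin φ = 2 × 7.29×10⁻⁵ × sin 70° = 1.37×10⁻⁴ s⁻¹
Height gradient: |∂Z/∂n| = 60 m / 466000 m = 1.29×10⁻⁴
On a pressure surface, geostrophic balance gives V_g = (g/f)|∂Z/∂n|:
V_g = 9.81 × 1.29×10⁻⁴ / 1.37×10⁻⁴ = 9.22 m/s

9.22 m s⁻¹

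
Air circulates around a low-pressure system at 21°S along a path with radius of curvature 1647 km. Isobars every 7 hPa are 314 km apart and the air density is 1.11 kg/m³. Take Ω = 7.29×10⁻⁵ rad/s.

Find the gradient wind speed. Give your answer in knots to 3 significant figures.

56.0 knots

Coriolis parameter at 21°S:
f = 2Ω sin φ = 2 × 7.29×10⁻⁵ × sin 21° = 5.23×10⁻⁵ s⁻¹
Pressure gradient: |∂P/∂n| = 700 Pa / 314000 m = 2.23×10⁻³ Pa/m
Geostrophic speed: V_g = |∂P/∂n|/(fρ) = 2.23×10⁻³/(5.23×10⁻⁵ × 1.11) = 38.4 m/s
Around a low, centrifugal force acts outward with Coriolis, so pressure-gradient force balances both:
(1/ρ)|∂P/∂n| = fV + V²/R  →  V² + fR·V − fR·V_g = 0
With fR = 5.23×10⁻⁵ × 1647×10³ m = 86.1 m/s:
V = [−fR + √((fR)² + 4 fR V_g)]/2 = [−86.1 + √(86.1² + 4×86.1×38.4)]/2 = 28.8 m/s
Subgeostrophic (V < V_g = 38.4 m/s), as expected around a low.
Converting: 28.8 m/s × 1.944 = 56.0 knots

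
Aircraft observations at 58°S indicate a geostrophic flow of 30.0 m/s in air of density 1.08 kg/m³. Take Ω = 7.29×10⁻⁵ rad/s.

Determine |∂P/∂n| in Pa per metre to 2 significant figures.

Coriolis parameter at 58°S:
f = 2Ω sin φ = 2 × 7.29×10⁻⁵ × sin 58° = 1.24×10⁻⁴ s⁻¹
Geostrophic balance rearranged: |∂P/∂n| = f ρ V_g
|∂P/∂n| = 1.24×10⁻⁴ × 1.08 × 30.0 = 4.01×10⁻³ Pa/m

4.0×10⁻³ Pa/m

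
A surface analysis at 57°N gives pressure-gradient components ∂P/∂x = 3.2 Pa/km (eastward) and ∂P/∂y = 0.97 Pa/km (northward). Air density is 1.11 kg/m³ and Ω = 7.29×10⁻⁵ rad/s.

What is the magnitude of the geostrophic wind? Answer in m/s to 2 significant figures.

Coriolis parameter at 57°N:
f = 2Ω sin φ = 2 × 7.29×10⁻⁵ × sin 57° = 1.22×10⁻⁴ s⁻¹
Component geostrophic relations (x east, y north):
u_g = −(1/(fρ)) ∂P/∂y,  v_g = (1/(fρ)) ∂P/∂x
u_g = −(0.97×10⁻³)/(1.22×10⁻⁴ × 1.11) = −7.15 m/s;  v_g = (3.2×10⁻³)/(1.22×10⁻⁴ × 1.11) = 23.6 m/s
|V_g| = √(u_g² + v_g²) = 24.6 m/s

25 m/s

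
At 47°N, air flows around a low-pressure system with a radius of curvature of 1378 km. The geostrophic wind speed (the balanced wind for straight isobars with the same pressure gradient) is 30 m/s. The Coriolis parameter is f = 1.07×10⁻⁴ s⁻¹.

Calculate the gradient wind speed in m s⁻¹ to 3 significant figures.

25.6 m s⁻¹

Around a low, centrifugal force acts outward with Coriolis, so pressure-gradient force balances both:
(1/ρ)|∂P/∂n| = fV + V²/R  →  V² + fR·V − fR·V_g = 0
With fR = 1.07×10⁻⁴ × 1378×10³ m = 147 m/s:
V = [−fR + √((fR)² + 4 fR V_g)]/2 = [−147 + √(147² + 4×147×30)]/2 = 25.6 m/s
Subgeostrophic (V < V_g = 30 m/s), as expected around a low.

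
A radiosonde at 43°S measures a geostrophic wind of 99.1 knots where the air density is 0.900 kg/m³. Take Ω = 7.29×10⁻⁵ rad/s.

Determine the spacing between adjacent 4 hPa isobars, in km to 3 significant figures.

Coriolis parameter at 43°S:
f = 2Ω sin φ = 2 × 7.29×10⁻⁵ × sin 43° = 9.94×10⁻⁵ s⁻¹
Wind speed in SI: 99.1 knots = 51.0 m/s
Geostrophic balance rearranged: |∂P/∂n| = f ρ V_g
|∂P/∂n| = 9.94×10⁻⁵ × 0.900 × 51.0 = 4.56×10⁻³ Pa/m
Isobar spacing: Δn = ΔP/|∂P/∂n| = 400 Pa / 4.56×10⁻³ Pa/m = 87673 m ≈ 87.7 km

87.7 km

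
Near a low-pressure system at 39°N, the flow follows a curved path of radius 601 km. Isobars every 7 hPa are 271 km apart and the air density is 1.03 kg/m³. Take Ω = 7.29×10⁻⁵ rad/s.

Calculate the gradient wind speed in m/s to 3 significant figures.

Coriolis parameter at 39°N:
f = 2Ω sin φ = 2 × 7.29×10⁻⁵ × sin 39° = 9.18×10⁻⁵ s⁻¹
Pressure gradient: |∂P/∂n| = 700 Pa / 271000 m = 2.58×10⁻³ Pa/m
Geostrophic speed: V_g = |∂P/∂n|/(fρ) = 2.58×10⁻³/(9.18×10⁻⁵ × 1.03) = 27.3 m/s
Around a low, centrifugal force acts outward with Coriolis, so pressure-gradient force balances both:
(1/ρ)|∂P/∂n| = fV + V²/R  →  V² + fR·V − fR·V_g = 0
With fR = 9.18×10⁻⁵ × 601×10³ m = 55.1 m/s:
V = [−fR + √((fR)² + 4 fR V_g)]/2 = [−55.1 + √(55.1² + 4×55.1×27.3)]/2 = 20 m/s
Subgeostrophic (V < V_g = 27.3 m/s), as expected around a low.

20.0 m/s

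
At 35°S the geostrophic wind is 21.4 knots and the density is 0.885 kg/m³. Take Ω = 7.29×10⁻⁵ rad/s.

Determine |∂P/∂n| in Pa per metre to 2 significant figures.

Coriolis parameter at 35°S:
f = 2Ω sin φ = 2 × 7.29×10⁻⁵ × sin 35° = 8.36×10⁻⁵ s⁻¹
Wind speed in SI: 21.4 knots = 11.0 m/s
Geostrophic balance rearranged: |∂P/∂n| = f ρ V_g
|∂P/∂n| = 8.36×10⁻⁵ × 0.885 × 11.0 = 8.15×10⁻⁴ Pa/m

8.1×10⁻⁴ Pa/m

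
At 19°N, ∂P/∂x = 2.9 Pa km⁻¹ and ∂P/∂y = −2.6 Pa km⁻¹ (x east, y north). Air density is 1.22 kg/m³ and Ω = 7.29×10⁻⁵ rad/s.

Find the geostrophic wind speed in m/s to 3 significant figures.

Coriolis parameter at 19°N:
f = 2Ω sin φ = 2 × 7.29×10⁻⁵ × sin 19° = 4.75×10⁻⁵ s⁻¹
Component geostrophic relations (x east, y north):
u_g = −(1/(fρ)) ∂P/∂y,  v_g = (1/(fρ)) ∂P/∂x
u_g = −(−2.6×10⁻³)/(4.75×10⁻⁵ × 1.22) = 44.9 m/s;  v_g = (2.9×10⁻³)/(4.75×10⁻⁵ × 1.22) = 50.1 m/s
|V_g| = √(u_g² + v_g²) = 67.3 m/s

67.3 m/s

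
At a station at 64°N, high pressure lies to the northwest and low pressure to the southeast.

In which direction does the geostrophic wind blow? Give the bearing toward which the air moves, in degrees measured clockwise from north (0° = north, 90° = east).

225°

The pressure-gradient force points toward the southeast (bearing 135°).
Geostrophic balance: in the Northern Hemisphere the Coriolis force deflects motion to the right, so the geostrophic wind blows 90° to the right of the pressure-gradient force (low pressure on the left).
Rotating 135° by 90° clockwise gives 225° — the wind blows toward the southwest.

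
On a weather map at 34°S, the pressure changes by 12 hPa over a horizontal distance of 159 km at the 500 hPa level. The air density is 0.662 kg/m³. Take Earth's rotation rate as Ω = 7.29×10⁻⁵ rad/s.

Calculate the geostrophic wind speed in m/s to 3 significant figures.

Coriolis parameter at 34°S:
f = 2Ω sin φ = 2 × 7.29×10⁻⁵ × sin 34° = 8.15×10⁻⁵ s⁻¹
Pressure gradient: |∂P/∂n| = 1200 Pa / 159000 m = 7.55×10⁻³ Pa/m
Geostrophic balance (pressure-gradient force = Coriolis force):
V_g = (1/(fρ)) |∂P/∂n| = 7.55×10⁻³ / (8.15×10⁻⁵ × 0.662) = 140 m/s

140 m/s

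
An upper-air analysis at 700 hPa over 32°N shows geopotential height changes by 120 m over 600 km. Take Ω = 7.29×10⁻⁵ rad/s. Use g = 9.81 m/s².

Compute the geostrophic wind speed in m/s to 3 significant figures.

Coriolis parameter at 32°N:
f = 2Ω sin φ = 2 × 7.29×10⁻⁵ × sin 32° = 7.73×10⁻⁵ s⁻¹
Height gradient: |∂Z/∂n| = 120 m / 600000 m = 2.00×10⁻⁴
On a pressure surface, geostrophic balance gives V_g = (g/f)|∂Z/∂n|:
V_g = 9.81 × 2.00×10⁻⁴ / 7.73×10⁻⁵ = 25.4 m/s

25.4 m/s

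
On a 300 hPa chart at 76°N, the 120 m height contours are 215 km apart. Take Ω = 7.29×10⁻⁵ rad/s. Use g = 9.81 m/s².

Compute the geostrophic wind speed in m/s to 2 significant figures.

Coriolis parameter at 76°N:
f = 2Ω sin φ = 2 × 7.29×10⁻⁵ × sin 76° = 1.41×10⁻⁴ s⁻¹
Height gradient: |∂Z/∂n| = 120 m / 215000 m = 5.58×10⁻⁴
On a pressure surface, geostrophic balance gives V_g = (g/f)|∂Z/∂n|:
V_g = 9.81 × 5.58×10⁻⁴ / 1.41×10⁻⁴ = 38.7 m/s

39 m/s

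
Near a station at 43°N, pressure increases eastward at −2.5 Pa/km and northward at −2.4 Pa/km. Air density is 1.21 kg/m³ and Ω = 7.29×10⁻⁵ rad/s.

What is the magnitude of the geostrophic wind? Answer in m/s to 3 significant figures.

28.8 m/s

Coriolis parameter at 43°N:
f = 2Ω sin φ = 2 × 7.29×10⁻⁵ × sin 43° = 9.94×10⁻⁵ s⁻¹
Component geostrophic relations (x east, y north):
u_g = −(1/(fρ)) ∂P/∂y,  v_g = (1/(fρ)) ∂P/∂x
u_g = −(−2.4×10⁻³)/(9.94×10⁻⁵ × 1.21) = 19.9 m/s;  v_g = (−2.5×10⁻³)/(9.94×10⁻⁵ × 1.21) = −20.8 m/s
|V_g| = √(u_g² + v_g²) = 28.8 m/s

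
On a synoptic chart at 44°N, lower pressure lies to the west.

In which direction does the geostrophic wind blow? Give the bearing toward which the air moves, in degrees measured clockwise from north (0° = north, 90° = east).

The pressure-gradient force points toward the west (bearing 270°).
Geostrophic balance: in the Northern Hemisphere the Coriolis force deflects motion to the right, so the geostrophic wind blows 90° to the right of the pressure-gradient force (low pressure on the left).
Rotating 270° by 90° clockwise gives 000° — the wind blows toward the north.

000°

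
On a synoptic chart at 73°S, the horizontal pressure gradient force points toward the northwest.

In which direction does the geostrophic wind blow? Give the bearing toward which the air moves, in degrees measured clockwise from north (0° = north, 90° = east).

225°

The pressure-gradient force points toward the northwest (bearing 315°).
Geostrophic balance: in the Southern Hemisphere the Coriolis force deflects motion to the left, so the geostrophic wind blows 90° to the left of the pressure-gradient force (low pressure on the right).
Rotating 315° by 90° counterclockwise gives 225° — the wind blows toward the southwest.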